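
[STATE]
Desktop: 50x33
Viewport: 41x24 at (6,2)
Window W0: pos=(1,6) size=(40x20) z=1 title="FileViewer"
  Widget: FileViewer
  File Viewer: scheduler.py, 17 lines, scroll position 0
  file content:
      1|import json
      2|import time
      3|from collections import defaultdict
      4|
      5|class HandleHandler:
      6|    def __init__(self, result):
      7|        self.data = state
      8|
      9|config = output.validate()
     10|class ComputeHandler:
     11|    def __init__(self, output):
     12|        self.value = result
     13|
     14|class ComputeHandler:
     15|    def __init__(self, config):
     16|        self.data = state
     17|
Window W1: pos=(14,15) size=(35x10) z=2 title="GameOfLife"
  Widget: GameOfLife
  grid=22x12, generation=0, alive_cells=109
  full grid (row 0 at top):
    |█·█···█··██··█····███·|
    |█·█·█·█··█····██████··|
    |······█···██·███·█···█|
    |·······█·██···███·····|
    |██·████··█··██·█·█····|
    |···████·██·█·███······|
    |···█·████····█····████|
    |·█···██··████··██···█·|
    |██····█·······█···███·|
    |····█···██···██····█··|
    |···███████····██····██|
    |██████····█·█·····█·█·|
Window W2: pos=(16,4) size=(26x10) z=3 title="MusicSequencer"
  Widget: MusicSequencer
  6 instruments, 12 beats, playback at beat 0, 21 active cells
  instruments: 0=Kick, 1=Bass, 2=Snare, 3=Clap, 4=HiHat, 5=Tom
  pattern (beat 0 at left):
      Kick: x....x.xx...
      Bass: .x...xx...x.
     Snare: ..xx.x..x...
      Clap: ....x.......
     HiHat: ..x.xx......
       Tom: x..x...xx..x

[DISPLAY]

                                         
                                         
          ┏━━━━━━━━━━━━━━━━━━━━━━━━┓     
          ┃ MusicSequencer         ┃     
━━━━━━━━━━┠────────────────────────┨     
eViewer   ┃      ▼12345678901      ┃     
──────────┃  Kick█····█·██···      ┃     
rt json   ┃  Bass·█···██···█·      ┃     
rt time   ┃ Snare··██·█··█···      ┃     
 collectio┃  Clap····█·······      ┃     
          ┃ HiHat··█·██······      ┃     
s HandleHa┗━━━━━━━━━━━━━━━━━━━━━━━━┛     
def __init__(self, result):      ░┃      
    self┏━━━━━━━━━━━━━━━━━━━━━━━━━━━━━━━━
        ┃ GameOfLife                     
ig = out┠────────────────────────────────
s Comput┃Gen: 0                          
def __in┃·······█·██···███·····          
    self┃██·████··█··██·█·█····          
        ┃···████·██·█·███······          
s Comput┃···█·████····█····████          
def __in┃·█···██··████··██···█·          
    self┗━━━━━━━━━━━━━━━━━━━━━━━━━━━━━━━━
━━━━━━━━━━━━━━━━━━━━━━━━━━━━━━━━━━┛      


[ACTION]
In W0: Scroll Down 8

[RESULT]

                                         
                                         
          ┏━━━━━━━━━━━━━━━━━━━━━━━━┓     
          ┃ MusicSequencer         ┃     
━━━━━━━━━━┠────────────────────────┨     
eViewer   ┃      ▼12345678901      ┃     
──────────┃  Kick█····█·██···      ┃     
rt time   ┃  Bass·█···██···█·      ┃     
 collectio┃ Snare··██·█··█···      ┃     
          ┃  Clap····█·······      ┃     
s HandleHa┃ HiHat··█·██······      ┃     
def __init┗━━━━━━━━━━━━━━━━━━━━━━━━┛     
    self.data = state            ░┃      
        ┏━━━━━━━━━━━━━━━━━━━━━━━━━━━━━━━━
ig = out┃ GameOfLife                     
s Comput┠────────────────────────────────
def __in┃Gen: 0                          
    self┃·······█·██···███·····          
        ┃██·████··█··██·█·█····          
s Comput┃···████·██·█·███······          
def __in┃···█·████····█····████          
    self┃·█···██··████··██···█·          
        ┗━━━━━━━━━━━━━━━━━━━━━━━━━━━━━━━━
━━━━━━━━━━━━━━━━━━━━━━━━━━━━━━━━━━┛      


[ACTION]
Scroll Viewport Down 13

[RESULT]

rt time   ┃  Bass·█···██···█·      ┃     
 collectio┃ Snare··██·█··█···      ┃     
          ┃  Clap····█·······      ┃     
s HandleHa┃ HiHat··█·██······      ┃     
def __init┗━━━━━━━━━━━━━━━━━━━━━━━━┛     
    self.data = state            ░┃      
        ┏━━━━━━━━━━━━━━━━━━━━━━━━━━━━━━━━
ig = out┃ GameOfLife                     
s Comput┠────────────────────────────────
def __in┃Gen: 0                          
    self┃·······█·██···███·····          
        ┃██·████··█··██·█·█····          
s Comput┃···████·██·█·███······          
def __in┃···█·████····█····████          
    self┃·█···██··████··██···█·          
        ┗━━━━━━━━━━━━━━━━━━━━━━━━━━━━━━━━
━━━━━━━━━━━━━━━━━━━━━━━━━━━━━━━━━━┛      
                                         
                                         
                                         
                                         
                                         
                                         
                                         


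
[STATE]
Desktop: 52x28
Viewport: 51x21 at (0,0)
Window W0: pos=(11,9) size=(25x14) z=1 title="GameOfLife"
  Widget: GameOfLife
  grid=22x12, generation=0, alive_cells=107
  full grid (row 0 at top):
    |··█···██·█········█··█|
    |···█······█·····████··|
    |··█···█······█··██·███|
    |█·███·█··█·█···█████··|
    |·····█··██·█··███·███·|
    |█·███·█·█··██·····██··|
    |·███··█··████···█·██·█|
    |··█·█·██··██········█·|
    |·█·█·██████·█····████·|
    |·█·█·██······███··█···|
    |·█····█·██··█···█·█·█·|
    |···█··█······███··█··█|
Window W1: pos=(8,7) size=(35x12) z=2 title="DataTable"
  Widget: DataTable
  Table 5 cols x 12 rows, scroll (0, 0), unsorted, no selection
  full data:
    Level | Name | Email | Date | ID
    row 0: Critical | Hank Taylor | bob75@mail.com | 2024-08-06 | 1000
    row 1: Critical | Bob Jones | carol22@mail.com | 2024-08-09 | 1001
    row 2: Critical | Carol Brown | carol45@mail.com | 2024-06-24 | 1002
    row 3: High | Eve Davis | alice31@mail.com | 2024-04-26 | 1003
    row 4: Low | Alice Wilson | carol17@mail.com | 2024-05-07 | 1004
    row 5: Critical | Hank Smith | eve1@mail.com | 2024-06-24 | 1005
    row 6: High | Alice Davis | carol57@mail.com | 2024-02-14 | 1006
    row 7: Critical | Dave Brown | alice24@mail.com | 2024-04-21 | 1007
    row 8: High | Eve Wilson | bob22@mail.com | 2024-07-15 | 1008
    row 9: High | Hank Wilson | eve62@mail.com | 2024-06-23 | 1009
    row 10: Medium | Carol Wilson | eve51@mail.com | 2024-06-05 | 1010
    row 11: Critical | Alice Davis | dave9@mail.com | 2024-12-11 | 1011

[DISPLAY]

                                                   
                                                   
                                                   
                                                   
                                                   
                                                   
                                                   
        ┏━━━━━━━━━━━━━━━━━━━━━━━━━━━━━━━━━┓        
        ┃ DataTable                       ┃        
        ┠─────────────────────────────────┨        
        ┃Level   │Name        │Email      ┃        
        ┃────────┼────────────┼───────────┃        
        ┃Critical│Hank Taylor │bob75@mail.┃        
        ┃Critical│Bob Jones   │carol22@mai┃        
        ┃Critical│Carol Brown │carol45@mai┃        
        ┃High    │Eve Davis   │alice31@mai┃        
        ┃Low     │Alice Wilson│carol17@mai┃        
        ┃Critical│Hank Smith  │eve1@mail.c┃        
        ┗━━━━━━━━━━━━━━━━━━━━━━━━━━━━━━━━━┛        
           ┃··█·█·██··██········█· ┃               
           ┃·█·█·██████·█····████· ┃               


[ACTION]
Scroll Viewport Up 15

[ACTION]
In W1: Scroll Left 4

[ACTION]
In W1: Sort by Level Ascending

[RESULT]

                                                   
                                                   
                                                   
                                                   
                                                   
                                                   
                                                   
        ┏━━━━━━━━━━━━━━━━━━━━━━━━━━━━━━━━━┓        
        ┃ DataTable                       ┃        
        ┠─────────────────────────────────┨        
        ┃Level  ▲│Name        │Email      ┃        
        ┃────────┼────────────┼───────────┃        
        ┃Critical│Hank Taylor │bob75@mail.┃        
        ┃Critical│Bob Jones   │carol22@mai┃        
        ┃Critical│Carol Brown │carol45@mai┃        
        ┃Critical│Hank Smith  │eve1@mail.c┃        
        ┃Critical│Dave Brown  │alice24@mai┃        
        ┃Critical│Alice Davis │dave9@mail.┃        
        ┗━━━━━━━━━━━━━━━━━━━━━━━━━━━━━━━━━┛        
           ┃··█·█·██··██········█· ┃               
           ┃·█·█·██████·█····████· ┃               


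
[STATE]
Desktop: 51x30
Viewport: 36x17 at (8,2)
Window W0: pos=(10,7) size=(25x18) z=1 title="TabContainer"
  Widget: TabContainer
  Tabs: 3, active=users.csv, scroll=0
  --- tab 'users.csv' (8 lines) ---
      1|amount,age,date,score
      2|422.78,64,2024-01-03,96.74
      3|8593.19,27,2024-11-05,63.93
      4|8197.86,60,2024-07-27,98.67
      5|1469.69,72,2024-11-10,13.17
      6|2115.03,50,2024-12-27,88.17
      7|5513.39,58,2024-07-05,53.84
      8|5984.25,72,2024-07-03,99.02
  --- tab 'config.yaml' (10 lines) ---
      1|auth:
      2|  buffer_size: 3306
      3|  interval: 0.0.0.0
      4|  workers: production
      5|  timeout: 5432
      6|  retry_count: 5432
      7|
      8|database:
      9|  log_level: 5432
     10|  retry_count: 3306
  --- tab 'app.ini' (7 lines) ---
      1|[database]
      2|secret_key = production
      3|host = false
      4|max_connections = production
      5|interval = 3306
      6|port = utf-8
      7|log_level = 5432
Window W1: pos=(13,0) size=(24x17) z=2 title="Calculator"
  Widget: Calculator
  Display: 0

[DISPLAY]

     ┠──────────────────────┨       
     ┃                     0┃       
     ┃┌───┬───┬───┬───┐     ┃       
     ┃│ 7 │ 8 │ 9 │ ÷ │     ┃       
     ┃├───┼───┼───┼───┤     ┃       
  ┏━━┃│ 4 │ 5 │ 6 │ × │     ┃       
  ┃ T┃├───┼───┼───┼───┤     ┃       
  ┠──┃│ 1 │ 2 │ 3 │ - │     ┃       
  ┃[u┃├───┼───┼───┼───┤     ┃       
  ┃──┃│ 0 │ . │ = │ + │     ┃       
  ┃am┃├───┼───┼───┼───┤     ┃       
  ┃42┃│ C │ MC│ MR│ M+│     ┃       
  ┃85┃└───┴───┴───┴───┘     ┃       
  ┃81┃                      ┃       
  ┃14┗━━━━━━━━━━━━━━━━━━━━━━┛       
  ┃2115.03,50,2024-12-27,8┃         
  ┃5513.39,58,2024-07-05,5┃         


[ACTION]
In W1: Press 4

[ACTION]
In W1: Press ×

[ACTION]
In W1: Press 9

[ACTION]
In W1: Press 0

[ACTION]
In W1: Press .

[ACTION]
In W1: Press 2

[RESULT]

     ┠──────────────────────┨       
     ┃                  90.2┃       
     ┃┌───┬───┬───┬───┐     ┃       
     ┃│ 7 │ 8 │ 9 │ ÷ │     ┃       
     ┃├───┼───┼───┼───┤     ┃       
  ┏━━┃│ 4 │ 5 │ 6 │ × │     ┃       
  ┃ T┃├───┼───┼───┼───┤     ┃       
  ┠──┃│ 1 │ 2 │ 3 │ - │     ┃       
  ┃[u┃├───┼───┼───┼───┤     ┃       
  ┃──┃│ 0 │ . │ = │ + │     ┃       
  ┃am┃├───┼───┼───┼───┤     ┃       
  ┃42┃│ C │ MC│ MR│ M+│     ┃       
  ┃85┃└───┴───┴───┴───┘     ┃       
  ┃81┃                      ┃       
  ┃14┗━━━━━━━━━━━━━━━━━━━━━━┛       
  ┃2115.03,50,2024-12-27,8┃         
  ┃5513.39,58,2024-07-05,5┃         


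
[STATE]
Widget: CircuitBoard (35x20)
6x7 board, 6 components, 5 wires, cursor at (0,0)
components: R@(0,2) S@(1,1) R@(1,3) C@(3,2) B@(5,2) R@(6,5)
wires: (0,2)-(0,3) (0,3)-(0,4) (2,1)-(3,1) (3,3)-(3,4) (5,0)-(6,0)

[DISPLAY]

   0 1 2 3 4 5                     
0  [.]      R ─ · ─ ·              
                                   
1       S       R                  
                                   
2       ·                          
        │                          
3       ·   C   · ─ ·              
                                   
4                                  
                                   
5   ·       B                      
    │                              
6   ·                   R          
Cursor: (0,0)                      
                                   
                                   
                                   
                                   
                                   


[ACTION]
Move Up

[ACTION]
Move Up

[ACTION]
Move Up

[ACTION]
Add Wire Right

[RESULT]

   0 1 2 3 4 5                     
0  [.]─ ·   R ─ · ─ ·              
                                   
1       S       R                  
                                   
2       ·                          
        │                          
3       ·   C   · ─ ·              
                                   
4                                  
                                   
5   ·       B                      
    │                              
6   ·                   R          
Cursor: (0,0)                      
                                   
                                   
                                   
                                   
                                   


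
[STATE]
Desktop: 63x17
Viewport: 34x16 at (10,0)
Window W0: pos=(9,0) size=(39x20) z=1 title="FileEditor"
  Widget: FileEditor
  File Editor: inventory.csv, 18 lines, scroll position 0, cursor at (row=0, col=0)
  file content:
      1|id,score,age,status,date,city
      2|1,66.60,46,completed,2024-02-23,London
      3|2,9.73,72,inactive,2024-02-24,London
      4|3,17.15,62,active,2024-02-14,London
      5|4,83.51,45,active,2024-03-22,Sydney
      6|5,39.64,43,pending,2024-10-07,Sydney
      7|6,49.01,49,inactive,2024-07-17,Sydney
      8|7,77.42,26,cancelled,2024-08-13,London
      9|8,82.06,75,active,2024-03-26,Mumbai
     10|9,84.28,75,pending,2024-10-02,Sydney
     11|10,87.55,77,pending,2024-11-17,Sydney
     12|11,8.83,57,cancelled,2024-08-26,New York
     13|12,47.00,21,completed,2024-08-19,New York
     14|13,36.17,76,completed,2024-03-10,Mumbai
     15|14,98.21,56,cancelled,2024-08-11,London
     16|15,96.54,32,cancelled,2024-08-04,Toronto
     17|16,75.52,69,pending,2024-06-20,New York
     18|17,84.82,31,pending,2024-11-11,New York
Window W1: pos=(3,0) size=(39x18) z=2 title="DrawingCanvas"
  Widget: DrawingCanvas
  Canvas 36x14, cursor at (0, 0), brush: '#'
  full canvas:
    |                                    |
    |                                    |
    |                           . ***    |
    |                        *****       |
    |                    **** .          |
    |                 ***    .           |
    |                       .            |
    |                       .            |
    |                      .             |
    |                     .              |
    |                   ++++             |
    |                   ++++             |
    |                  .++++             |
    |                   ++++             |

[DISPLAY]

━━━━━━━━━━━━━━━━━━━━━━━━━━━━━━━┓━━
ngCanvas                       ┃  
───────────────────────────────┨──
                               ┃  
                               ┃Lo
                     . ***     ┃nd
                  *****        ┃do
              **** .           ┃ne
           ***    .            ┃dn
                 .             ┃yd
                 .             ┃Lo
                .              ┃ba
               .               ┃dn
             ++++              ┃yd
             ++++              ┃Ne
            .++++              ┃,N


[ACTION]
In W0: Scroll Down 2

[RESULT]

━━━━━━━━━━━━━━━━━━━━━━━━━━━━━━━┓━━
ngCanvas                       ┃  
───────────────────────────────┨──
                               ┃nd
                               ┃do
                     . ***     ┃ne
                  *****        ┃dn
              **** .           ┃yd
           ***    .            ┃Lo
                 .             ┃ba
                 .             ┃dn
                .              ┃yd
               .               ┃Ne
             ++++              ┃,N
             ++++              ┃,M
            .++++              ┃,L


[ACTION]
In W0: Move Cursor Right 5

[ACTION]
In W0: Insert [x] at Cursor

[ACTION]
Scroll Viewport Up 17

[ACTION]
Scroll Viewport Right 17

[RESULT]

━━━━━━━━━━━━━━┓━━━━━┓             
              ┃     ┃             
──────────────┨─────┨             
              ┃ndon▲┃             
              ┃don ░┃             
    . ***     ┃ney ░┃             
 *****        ┃dney░┃             
* .           ┃ydne░┃             
 .            ┃Lond░┃             
.             ┃bai ░┃             
.             ┃dney░┃             
              ┃ydne░┃             
              ┃New ░┃             
              ┃,New░┃             
              ┃,Mum░┃             
              ┃,Lon░┃             


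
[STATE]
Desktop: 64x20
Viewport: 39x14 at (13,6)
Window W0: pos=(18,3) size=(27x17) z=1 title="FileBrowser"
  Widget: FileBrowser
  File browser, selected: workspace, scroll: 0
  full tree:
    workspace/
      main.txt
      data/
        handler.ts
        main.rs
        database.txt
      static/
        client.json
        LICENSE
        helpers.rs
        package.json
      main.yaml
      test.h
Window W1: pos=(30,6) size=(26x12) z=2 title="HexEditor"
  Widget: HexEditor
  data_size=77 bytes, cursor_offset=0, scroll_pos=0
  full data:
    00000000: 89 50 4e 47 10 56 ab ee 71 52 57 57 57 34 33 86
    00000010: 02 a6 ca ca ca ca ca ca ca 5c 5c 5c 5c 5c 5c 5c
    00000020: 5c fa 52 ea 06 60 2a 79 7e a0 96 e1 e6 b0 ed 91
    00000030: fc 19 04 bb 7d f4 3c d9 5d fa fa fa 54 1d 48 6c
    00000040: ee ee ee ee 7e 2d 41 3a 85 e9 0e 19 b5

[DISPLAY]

     ┃> [-] works┏━━━━━━━━━━━━━━━━━━━━━
     ┃    main.tx┃ HexEditor           
     ┃    [+] dat┠─────────────────────
     ┃    [+] sta┃00000000  89 50 4e 47
     ┃    main.ya┃00000010  02 a6 ca ca
     ┃    test.h ┃00000020  5c fa 52 ea
     ┃           ┃00000030  fc 19 04 bb
     ┃           ┃00000040  ee ee ee ee
     ┃           ┃                     
     ┃           ┃                     
     ┃           ┃                     
     ┃           ┗━━━━━━━━━━━━━━━━━━━━━
     ┃                         ┃       
     ┗━━━━━━━━━━━━━━━━━━━━━━━━━┛       


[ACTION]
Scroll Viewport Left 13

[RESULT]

                  ┃> [-] works┏━━━━━━━━
                  ┃    main.tx┃ HexEdit
                  ┃    [+] dat┠────────
                  ┃    [+] sta┃00000000
                  ┃    main.ya┃00000010
                  ┃    test.h ┃00000020
                  ┃           ┃00000030
                  ┃           ┃00000040
                  ┃           ┃        
                  ┃           ┃        
                  ┃           ┃        
                  ┃           ┗━━━━━━━━
                  ┃                    
                  ┗━━━━━━━━━━━━━━━━━━━━


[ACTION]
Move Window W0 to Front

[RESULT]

                  ┃> [-] workspace/    
                  ┃    main.txt        
                  ┃    [+] data/       
                  ┃    [+] static/     
                  ┃    main.yaml       
                  ┃    test.h          
                  ┃                    
                  ┃                    
                  ┃                    
                  ┃                    
                  ┃                    
                  ┃                    
                  ┃                    
                  ┗━━━━━━━━━━━━━━━━━━━━


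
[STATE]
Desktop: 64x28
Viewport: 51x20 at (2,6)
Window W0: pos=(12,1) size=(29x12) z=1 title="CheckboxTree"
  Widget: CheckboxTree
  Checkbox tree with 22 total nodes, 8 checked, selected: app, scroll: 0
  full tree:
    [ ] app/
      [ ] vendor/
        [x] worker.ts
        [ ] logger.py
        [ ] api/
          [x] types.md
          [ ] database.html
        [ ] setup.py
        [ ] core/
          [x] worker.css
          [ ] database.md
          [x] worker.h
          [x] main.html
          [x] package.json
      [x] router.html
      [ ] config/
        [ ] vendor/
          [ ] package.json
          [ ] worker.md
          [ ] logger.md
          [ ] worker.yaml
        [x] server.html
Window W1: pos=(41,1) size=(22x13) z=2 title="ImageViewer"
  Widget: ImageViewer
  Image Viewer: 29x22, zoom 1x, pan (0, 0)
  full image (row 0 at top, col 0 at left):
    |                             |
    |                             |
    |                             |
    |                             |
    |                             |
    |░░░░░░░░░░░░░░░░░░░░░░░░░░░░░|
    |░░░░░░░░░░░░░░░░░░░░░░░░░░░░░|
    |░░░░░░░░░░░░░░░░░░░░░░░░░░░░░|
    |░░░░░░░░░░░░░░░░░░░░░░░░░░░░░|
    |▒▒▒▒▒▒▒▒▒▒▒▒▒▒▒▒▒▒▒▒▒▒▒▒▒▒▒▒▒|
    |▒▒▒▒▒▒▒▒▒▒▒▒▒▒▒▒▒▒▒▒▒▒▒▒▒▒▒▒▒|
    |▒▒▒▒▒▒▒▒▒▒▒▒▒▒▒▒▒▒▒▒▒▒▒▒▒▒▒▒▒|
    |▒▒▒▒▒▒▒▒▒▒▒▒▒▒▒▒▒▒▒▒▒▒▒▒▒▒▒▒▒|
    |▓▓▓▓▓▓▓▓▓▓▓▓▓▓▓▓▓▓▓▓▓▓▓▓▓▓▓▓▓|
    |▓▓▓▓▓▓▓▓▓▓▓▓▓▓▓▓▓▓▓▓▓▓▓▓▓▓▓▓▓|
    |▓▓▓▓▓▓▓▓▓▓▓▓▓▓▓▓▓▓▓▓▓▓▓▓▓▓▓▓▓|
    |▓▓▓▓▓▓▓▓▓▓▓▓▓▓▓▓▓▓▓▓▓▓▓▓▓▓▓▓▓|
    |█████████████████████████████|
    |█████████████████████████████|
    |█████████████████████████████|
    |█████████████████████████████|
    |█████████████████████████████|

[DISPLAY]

          ┃     [x] worker.ts         ┃┃           
          ┃     [ ] logger.py         ┃┃           
          ┃     [-] api/              ┃┃           
          ┃       [x] types.md        ┃┃░░░░░░░░░░░
          ┃       [ ] database.html   ┃┃░░░░░░░░░░░
          ┃     [ ] setup.py          ┃┃░░░░░░░░░░░
          ┗━━━━━━━━━━━━━━━━━━━━━━━━━━━┛┃░░░░░░░░░░░
                                       ┗━━━━━━━━━━━
                                                   
                                                   
                                                   
                                                   
                                                   
                                                   
                                                   
                                                   
                                                   
                                                   
                                                   
                                                   


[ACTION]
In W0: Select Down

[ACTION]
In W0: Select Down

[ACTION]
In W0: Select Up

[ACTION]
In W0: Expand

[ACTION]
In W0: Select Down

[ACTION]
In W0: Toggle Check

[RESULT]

          ┃>    [ ] worker.ts         ┃┃           
          ┃     [ ] logger.py         ┃┃           
          ┃     [-] api/              ┃┃           
          ┃       [x] types.md        ┃┃░░░░░░░░░░░
          ┃       [ ] database.html   ┃┃░░░░░░░░░░░
          ┃     [ ] setup.py          ┃┃░░░░░░░░░░░
          ┗━━━━━━━━━━━━━━━━━━━━━━━━━━━┛┃░░░░░░░░░░░
                                       ┗━━━━━━━━━━━
                                                   
                                                   
                                                   
                                                   
                                                   
                                                   
                                                   
                                                   
                                                   
                                                   
                                                   
                                                   


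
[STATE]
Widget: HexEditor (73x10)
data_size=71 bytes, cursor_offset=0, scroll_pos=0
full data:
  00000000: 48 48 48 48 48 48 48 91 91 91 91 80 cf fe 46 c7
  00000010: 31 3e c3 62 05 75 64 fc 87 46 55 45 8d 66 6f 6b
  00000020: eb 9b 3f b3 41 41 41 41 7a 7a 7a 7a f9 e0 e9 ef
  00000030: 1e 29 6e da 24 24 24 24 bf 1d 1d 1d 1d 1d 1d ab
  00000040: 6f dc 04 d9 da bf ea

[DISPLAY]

00000000  48 48 48 48 48 48 48 91  91 91 91 80 cf fe 46 c7  |HHHHHHH.....
00000010  31 3e c3 62 05 75 64 fc  87 46 55 45 8d 66 6f 6b  |1>.b.ud..FUE
00000020  eb 9b 3f b3 41 41 41 41  7a 7a 7a 7a f9 e0 e9 ef  |..?.AAAAzzzz
00000030  1e 29 6e da 24 24 24 24  bf 1d 1d 1d 1d 1d 1d ab  |.)n.$$$$....
00000040  6f dc 04 d9 da bf ea                              |o......     
                                                                         
                                                                         
                                                                         
                                                                         
                                                                         


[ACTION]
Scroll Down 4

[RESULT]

00000040  6f dc 04 d9 da bf ea                              |o......     
                                                                         
                                                                         
                                                                         
                                                                         
                                                                         
                                                                         
                                                                         
                                                                         
                                                                         


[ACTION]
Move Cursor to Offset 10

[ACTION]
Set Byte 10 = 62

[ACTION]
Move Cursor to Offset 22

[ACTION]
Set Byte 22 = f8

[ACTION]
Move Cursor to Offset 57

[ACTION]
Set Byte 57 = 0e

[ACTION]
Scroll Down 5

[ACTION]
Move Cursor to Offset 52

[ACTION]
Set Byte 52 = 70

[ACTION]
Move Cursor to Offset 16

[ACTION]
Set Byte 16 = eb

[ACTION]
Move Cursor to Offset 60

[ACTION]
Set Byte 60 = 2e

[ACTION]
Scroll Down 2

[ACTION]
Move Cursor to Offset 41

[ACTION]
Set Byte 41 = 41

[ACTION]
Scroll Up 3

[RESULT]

00000010  eb 3e c3 62 05 75 f8 fc  87 46 55 45 8d 66 6f 6b  |.>.b.u...FUE
00000020  eb 9b 3f b3 41 41 41 41  7a 41 7a 7a f9 e0 e9 ef  |..?.AAAAzAzz
00000030  1e 29 6e da 70 24 24 24  bf 0e 1d 1d 2e 1d 1d ab  |.)n.p$$$....
00000040  6f dc 04 d9 da bf ea                              |o......     
                                                                         
                                                                         
                                                                         
                                                                         
                                                                         
                                                                         


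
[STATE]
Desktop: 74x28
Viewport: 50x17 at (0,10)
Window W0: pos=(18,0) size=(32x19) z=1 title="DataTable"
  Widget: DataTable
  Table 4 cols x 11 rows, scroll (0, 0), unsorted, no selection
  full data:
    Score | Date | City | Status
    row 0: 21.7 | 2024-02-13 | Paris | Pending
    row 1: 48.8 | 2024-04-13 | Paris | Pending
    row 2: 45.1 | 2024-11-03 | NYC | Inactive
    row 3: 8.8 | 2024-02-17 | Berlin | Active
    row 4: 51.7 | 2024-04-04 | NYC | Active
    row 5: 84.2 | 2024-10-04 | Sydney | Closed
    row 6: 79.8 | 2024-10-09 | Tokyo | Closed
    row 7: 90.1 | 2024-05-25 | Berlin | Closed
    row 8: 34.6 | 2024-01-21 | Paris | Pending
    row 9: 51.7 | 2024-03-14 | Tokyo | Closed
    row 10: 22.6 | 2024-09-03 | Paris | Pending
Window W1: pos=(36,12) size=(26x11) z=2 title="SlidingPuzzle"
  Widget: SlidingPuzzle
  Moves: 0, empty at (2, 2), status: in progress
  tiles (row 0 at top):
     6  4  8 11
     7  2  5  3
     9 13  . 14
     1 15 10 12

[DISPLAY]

                  ┃84.2 │2024-10-04│Sydney│Closed┃
                  ┃79.8 │2024-10-09│Tokyo │Closed┃
                  ┃90.1 │2024-05-25│┏━━━━━━━━━━━━━
                  ┃34.6 │2024-01-21│┃ SlidingPuzzl
                  ┃51.7 │2024-03-14│┠─────────────
                  ┃22.6 │2024-09-03│┃┌────┬────┬──
                  ┃                 ┃│  6 │  4 │  
                  ┃                 ┃├────┼────┼──
                  ┗━━━━━━━━━━━━━━━━━┃│  7 │  2 │  
                                    ┃├────┼────┼──
                                    ┃│  9 │ 13 │  
                                    ┃├────┼────┼──
                                    ┗━━━━━━━━━━━━━
                                                  
                                                  
                                                  
                                                  


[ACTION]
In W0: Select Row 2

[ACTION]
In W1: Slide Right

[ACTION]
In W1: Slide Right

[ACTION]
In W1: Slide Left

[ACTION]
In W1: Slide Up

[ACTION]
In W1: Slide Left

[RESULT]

                  ┃84.2 │2024-10-04│Sydney│Closed┃
                  ┃79.8 │2024-10-09│Tokyo │Closed┃
                  ┃90.1 │2024-05-25│┏━━━━━━━━━━━━━
                  ┃34.6 │2024-01-21│┃ SlidingPuzzl
                  ┃51.7 │2024-03-14│┠─────────────
                  ┃22.6 │2024-09-03│┃┌────┬────┬──
                  ┃                 ┃│  6 │  4 │  
                  ┃                 ┃├────┼────┼──
                  ┗━━━━━━━━━━━━━━━━━┃│  7 │  2 │  
                                    ┃├────┼────┼──
                                    ┃│  9 │ 15 │ 1
                                    ┃├────┼────┼──
                                    ┗━━━━━━━━━━━━━
                                                  
                                                  
                                                  
                                                  


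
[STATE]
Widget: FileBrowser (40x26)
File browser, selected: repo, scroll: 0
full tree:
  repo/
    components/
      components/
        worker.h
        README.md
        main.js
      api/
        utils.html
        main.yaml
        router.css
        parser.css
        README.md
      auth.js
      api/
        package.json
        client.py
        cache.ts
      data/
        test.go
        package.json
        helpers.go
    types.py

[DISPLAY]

> [-] repo/                             
    [+] components/                     
    types.py                            
                                        
                                        
                                        
                                        
                                        
                                        
                                        
                                        
                                        
                                        
                                        
                                        
                                        
                                        
                                        
                                        
                                        
                                        
                                        
                                        
                                        
                                        
                                        


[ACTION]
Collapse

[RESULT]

> [+] repo/                             
                                        
                                        
                                        
                                        
                                        
                                        
                                        
                                        
                                        
                                        
                                        
                                        
                                        
                                        
                                        
                                        
                                        
                                        
                                        
                                        
                                        
                                        
                                        
                                        
                                        


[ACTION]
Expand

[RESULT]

> [-] repo/                             
    [+] components/                     
    types.py                            
                                        
                                        
                                        
                                        
                                        
                                        
                                        
                                        
                                        
                                        
                                        
                                        
                                        
                                        
                                        
                                        
                                        
                                        
                                        
                                        
                                        
                                        
                                        


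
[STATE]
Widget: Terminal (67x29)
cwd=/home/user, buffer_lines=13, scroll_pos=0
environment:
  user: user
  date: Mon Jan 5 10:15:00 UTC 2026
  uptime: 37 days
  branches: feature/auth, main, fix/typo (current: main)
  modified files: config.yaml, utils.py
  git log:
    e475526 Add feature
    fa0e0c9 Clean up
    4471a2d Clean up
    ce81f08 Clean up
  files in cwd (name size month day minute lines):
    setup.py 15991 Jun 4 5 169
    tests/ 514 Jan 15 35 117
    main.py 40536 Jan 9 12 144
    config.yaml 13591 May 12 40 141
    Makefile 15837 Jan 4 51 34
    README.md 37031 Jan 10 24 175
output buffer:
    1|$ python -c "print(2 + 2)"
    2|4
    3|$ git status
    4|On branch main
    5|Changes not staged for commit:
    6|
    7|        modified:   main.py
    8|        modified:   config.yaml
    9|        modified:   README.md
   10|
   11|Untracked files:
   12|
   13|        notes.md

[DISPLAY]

$ python -c "print(2 + 2)"                                         
4                                                                  
$ git status                                                       
On branch main                                                     
Changes not staged for commit:                                     
                                                                   
        modified:   main.py                                        
        modified:   config.yaml                                    
        modified:   README.md                                      
                                                                   
Untracked files:                                                   
                                                                   
        notes.md                                                   
$ █                                                                
                                                                   
                                                                   
                                                                   
                                                                   
                                                                   
                                                                   
                                                                   
                                                                   
                                                                   
                                                                   
                                                                   
                                                                   
                                                                   
                                                                   
                                                                   


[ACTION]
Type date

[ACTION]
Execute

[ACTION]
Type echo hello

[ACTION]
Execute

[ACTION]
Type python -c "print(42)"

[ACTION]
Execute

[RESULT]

$ python -c "print(2 + 2)"                                         
4                                                                  
$ git status                                                       
On branch main                                                     
Changes not staged for commit:                                     
                                                                   
        modified:   main.py                                        
        modified:   config.yaml                                    
        modified:   README.md                                      
                                                                   
Untracked files:                                                   
                                                                   
        notes.md                                                   
$ date                                                             
Mon Jan 5 10:15:00 UTC 2026                                        
$ echo hello                                                       
hello                                                              
$ python -c "print(42)"                                            
42                                                                 
$ █                                                                
                                                                   
                                                                   
                                                                   
                                                                   
                                                                   
                                                                   
                                                                   
                                                                   
                                                                   
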